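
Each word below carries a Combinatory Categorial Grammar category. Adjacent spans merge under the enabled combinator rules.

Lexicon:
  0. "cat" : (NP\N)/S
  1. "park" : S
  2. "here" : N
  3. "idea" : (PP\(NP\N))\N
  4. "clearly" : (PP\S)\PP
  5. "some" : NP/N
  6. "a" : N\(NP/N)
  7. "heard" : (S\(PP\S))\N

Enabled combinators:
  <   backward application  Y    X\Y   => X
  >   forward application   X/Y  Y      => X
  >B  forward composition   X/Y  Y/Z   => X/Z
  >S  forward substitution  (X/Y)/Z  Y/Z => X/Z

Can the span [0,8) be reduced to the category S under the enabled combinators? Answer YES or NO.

[0,8] S   <
  [0,5] PP\S   <
    [0,4] PP   <
      [0,2] NP\N   >
        [0,1] "cat" : (NP\N)/S
        [1,2] "park" : S
      [2,4] PP\(NP\N)   <
        [2,3] "here" : N
        [3,4] "idea" : (PP\(NP\N))\N
    [4,5] "clearly" : (PP\S)\PP
  [5,8] S\(PP\S)   <
    [5,7] N   <
      [5,6] "some" : NP/N
      [6,7] "a" : N\(NP/N)
    [7,8] "heard" : (S\(PP\S))\N

YES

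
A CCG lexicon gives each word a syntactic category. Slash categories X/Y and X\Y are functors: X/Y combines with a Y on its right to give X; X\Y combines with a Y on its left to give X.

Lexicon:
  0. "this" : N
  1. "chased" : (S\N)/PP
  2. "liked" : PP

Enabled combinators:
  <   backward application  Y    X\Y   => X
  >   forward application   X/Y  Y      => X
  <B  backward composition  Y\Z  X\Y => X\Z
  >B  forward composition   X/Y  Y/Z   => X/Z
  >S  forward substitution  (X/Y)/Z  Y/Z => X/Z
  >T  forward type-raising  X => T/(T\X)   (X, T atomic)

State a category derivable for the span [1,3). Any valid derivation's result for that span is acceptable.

[0,3] S   >
  [0,1] S/(S\N)   >T
    [0,1] "this" : N
  [1,3] S\N   >
    [1,2] "chased" : (S\N)/PP
    [2,3] "liked" : PP

S\N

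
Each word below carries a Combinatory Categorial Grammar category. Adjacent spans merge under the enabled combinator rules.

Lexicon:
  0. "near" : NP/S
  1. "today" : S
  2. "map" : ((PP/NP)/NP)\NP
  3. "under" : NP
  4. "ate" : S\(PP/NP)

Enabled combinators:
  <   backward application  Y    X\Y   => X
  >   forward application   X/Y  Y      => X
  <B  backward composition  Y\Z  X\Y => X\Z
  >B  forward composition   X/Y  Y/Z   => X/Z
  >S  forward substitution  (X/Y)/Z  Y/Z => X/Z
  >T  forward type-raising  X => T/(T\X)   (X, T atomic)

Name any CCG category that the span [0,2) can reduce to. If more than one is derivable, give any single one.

NP

[0,5] S   <
  [0,4] PP/NP   >
    [0,3] (PP/NP)/NP   <
      [0,2] NP   >
        [0,1] "near" : NP/S
        [1,2] "today" : S
      [2,3] "map" : ((PP/NP)/NP)\NP
    [3,4] "under" : NP
  [4,5] "ate" : S\(PP/NP)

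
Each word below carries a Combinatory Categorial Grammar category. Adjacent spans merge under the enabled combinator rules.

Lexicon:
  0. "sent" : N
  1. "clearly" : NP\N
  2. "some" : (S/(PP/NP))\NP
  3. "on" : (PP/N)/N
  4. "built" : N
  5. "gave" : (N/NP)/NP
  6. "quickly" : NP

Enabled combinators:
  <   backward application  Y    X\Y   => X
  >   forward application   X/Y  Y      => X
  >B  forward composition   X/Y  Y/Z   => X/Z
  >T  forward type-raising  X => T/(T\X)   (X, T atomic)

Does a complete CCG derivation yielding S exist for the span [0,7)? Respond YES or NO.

[0,7] S   >
  [0,3] S/(PP/NP)   <
    [0,2] NP   <
      [0,1] "sent" : N
      [1,2] "clearly" : NP\N
    [2,3] "some" : (S/(PP/NP))\NP
  [3,7] PP/NP   >B
    [3,5] PP/N   >
      [3,4] "on" : (PP/N)/N
      [4,5] "built" : N
    [5,7] N/NP   >
      [5,6] "gave" : (N/NP)/NP
      [6,7] "quickly" : NP

YES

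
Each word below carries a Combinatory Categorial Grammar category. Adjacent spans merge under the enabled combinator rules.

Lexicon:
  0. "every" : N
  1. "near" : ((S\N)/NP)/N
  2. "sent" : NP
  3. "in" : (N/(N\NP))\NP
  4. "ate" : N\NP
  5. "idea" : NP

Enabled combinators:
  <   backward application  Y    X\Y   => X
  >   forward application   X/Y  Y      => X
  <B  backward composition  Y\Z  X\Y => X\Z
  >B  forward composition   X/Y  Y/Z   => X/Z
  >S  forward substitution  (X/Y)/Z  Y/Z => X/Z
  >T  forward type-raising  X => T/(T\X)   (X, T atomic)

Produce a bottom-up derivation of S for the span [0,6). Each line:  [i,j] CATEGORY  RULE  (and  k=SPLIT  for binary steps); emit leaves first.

[0,6] S   >
  [0,1] S/(S\N)   >T
    [0,1] "every" : N
  [1,6] S\N   >
    [1,5] (S\N)/NP   >
      [1,2] "near" : ((S\N)/NP)/N
      [2,5] N   >
        [2,4] N/(N\NP)   <
          [2,3] "sent" : NP
          [3,4] "in" : (N/(N\NP))\NP
        [4,5] "ate" : N\NP
    [5,6] "idea" : NP

[0,1] N  lex  "every"
[0,1] S/(S\N)  >T
[1,2] ((S\N)/NP)/N  lex  "near"
[2,3] NP  lex  "sent"
[3,4] (N/(N\NP))\NP  lex  "in"
[2,4] N/(N\NP)  <  k=3
[4,5] N\NP  lex  "ate"
[2,5] N  >  k=4
[1,5] (S\N)/NP  >  k=2
[5,6] NP  lex  "idea"
[1,6] S\N  >  k=5
[0,6] S  >  k=1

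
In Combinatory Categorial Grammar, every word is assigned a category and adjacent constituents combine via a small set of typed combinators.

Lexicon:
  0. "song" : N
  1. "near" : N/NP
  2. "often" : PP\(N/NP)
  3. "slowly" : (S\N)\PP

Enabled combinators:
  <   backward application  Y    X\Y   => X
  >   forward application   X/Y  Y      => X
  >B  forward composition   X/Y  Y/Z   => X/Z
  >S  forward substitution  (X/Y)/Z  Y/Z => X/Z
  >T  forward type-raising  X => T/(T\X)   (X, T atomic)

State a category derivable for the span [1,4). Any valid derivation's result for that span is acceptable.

S\N

[0,4] S   >
  [0,1] S/(S\N)   >T
    [0,1] "song" : N
  [1,4] S\N   <
    [1,3] PP   <
      [1,2] "near" : N/NP
      [2,3] "often" : PP\(N/NP)
    [3,4] "slowly" : (S\N)\PP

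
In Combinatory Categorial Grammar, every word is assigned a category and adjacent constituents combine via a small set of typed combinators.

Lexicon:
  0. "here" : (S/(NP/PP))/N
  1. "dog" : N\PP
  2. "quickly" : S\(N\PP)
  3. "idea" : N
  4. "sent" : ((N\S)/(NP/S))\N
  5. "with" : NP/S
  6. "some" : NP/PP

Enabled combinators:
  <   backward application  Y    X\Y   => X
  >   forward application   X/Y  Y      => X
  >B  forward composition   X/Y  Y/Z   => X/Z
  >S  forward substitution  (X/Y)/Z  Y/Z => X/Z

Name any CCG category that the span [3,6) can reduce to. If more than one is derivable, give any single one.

[0,7] S   >
  [0,6] S/(NP/PP)   >
    [0,1] "here" : (S/(NP/PP))/N
    [1,6] N   <
      [1,3] S   <
        [1,2] "dog" : N\PP
        [2,3] "quickly" : S\(N\PP)
      [3,6] N\S   >
        [3,5] (N\S)/(NP/S)   <
          [3,4] "idea" : N
          [4,5] "sent" : ((N\S)/(NP/S))\N
        [5,6] "with" : NP/S
  [6,7] "some" : NP/PP

N\S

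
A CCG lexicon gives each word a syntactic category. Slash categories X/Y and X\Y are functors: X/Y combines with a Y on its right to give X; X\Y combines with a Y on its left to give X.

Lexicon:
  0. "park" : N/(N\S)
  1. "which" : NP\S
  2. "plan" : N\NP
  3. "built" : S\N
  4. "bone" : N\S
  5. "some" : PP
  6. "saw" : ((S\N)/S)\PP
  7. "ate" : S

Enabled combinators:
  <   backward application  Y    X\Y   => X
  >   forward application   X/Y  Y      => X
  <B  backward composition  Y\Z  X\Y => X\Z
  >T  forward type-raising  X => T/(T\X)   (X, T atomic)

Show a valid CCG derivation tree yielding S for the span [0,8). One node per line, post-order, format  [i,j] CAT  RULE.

[0,1] N/(N\S)  lex  "park"
[1,2] NP\S  lex  "which"
[2,3] N\NP  lex  "plan"
[1,3] N\S  <B  k=2
[0,3] N  >  k=1
[3,4] S\N  lex  "built"
[4,5] N\S  lex  "bone"
[5,6] PP  lex  "some"
[6,7] ((S\N)/S)\PP  lex  "saw"
[5,7] (S\N)/S  <  k=6
[7,8] S  lex  "ate"
[5,8] S\N  >  k=7
[4,8] S\S  <B  k=5
[3,8] S\N  <B  k=4
[0,8] S  <  k=3

[0,8] S   <
  [0,3] N   >
    [0,1] "park" : N/(N\S)
    [1,3] N\S   <B
      [1,2] "which" : NP\S
      [2,3] "plan" : N\NP
  [3,8] S\N   <B
    [3,4] "built" : S\N
    [4,8] S\S   <B
      [4,5] "bone" : N\S
      [5,8] S\N   >
        [5,7] (S\N)/S   <
          [5,6] "some" : PP
          [6,7] "saw" : ((S\N)/S)\PP
        [7,8] "ate" : S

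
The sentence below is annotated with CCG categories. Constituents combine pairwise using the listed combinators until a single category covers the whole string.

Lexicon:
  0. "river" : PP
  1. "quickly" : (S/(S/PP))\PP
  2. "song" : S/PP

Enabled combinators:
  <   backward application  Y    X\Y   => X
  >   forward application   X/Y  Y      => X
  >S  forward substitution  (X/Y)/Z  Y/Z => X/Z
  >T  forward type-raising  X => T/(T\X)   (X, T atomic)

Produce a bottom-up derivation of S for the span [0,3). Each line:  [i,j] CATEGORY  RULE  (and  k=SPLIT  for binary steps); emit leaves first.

[0,3] S   >
  [0,2] S/(S/PP)   <
    [0,1] "river" : PP
    [1,2] "quickly" : (S/(S/PP))\PP
  [2,3] "song" : S/PP

[0,1] PP  lex  "river"
[1,2] (S/(S/PP))\PP  lex  "quickly"
[0,2] S/(S/PP)  <  k=1
[2,3] S/PP  lex  "song"
[0,3] S  >  k=2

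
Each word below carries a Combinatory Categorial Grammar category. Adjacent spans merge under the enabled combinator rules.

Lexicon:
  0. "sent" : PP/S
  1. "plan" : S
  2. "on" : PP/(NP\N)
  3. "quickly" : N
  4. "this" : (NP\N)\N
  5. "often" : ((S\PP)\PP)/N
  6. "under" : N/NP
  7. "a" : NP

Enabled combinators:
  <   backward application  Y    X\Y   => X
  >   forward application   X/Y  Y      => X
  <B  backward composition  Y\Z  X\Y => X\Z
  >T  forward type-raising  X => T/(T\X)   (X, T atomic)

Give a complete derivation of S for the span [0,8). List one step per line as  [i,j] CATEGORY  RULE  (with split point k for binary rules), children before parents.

[0,8] S   <
  [0,2] PP   >
    [0,1] "sent" : PP/S
    [1,2] "plan" : S
  [2,8] S\PP   <
    [2,5] PP   >
      [2,3] "on" : PP/(NP\N)
      [3,5] NP\N   <
        [3,4] "quickly" : N
        [4,5] "this" : (NP\N)\N
    [5,8] (S\PP)\PP   >
      [5,6] "often" : ((S\PP)\PP)/N
      [6,8] N   >
        [6,7] "under" : N/NP
        [7,8] "a" : NP

[0,1] PP/S  lex  "sent"
[1,2] S  lex  "plan"
[0,2] PP  >  k=1
[2,3] PP/(NP\N)  lex  "on"
[3,4] N  lex  "quickly"
[4,5] (NP\N)\N  lex  "this"
[3,5] NP\N  <  k=4
[2,5] PP  >  k=3
[5,6] ((S\PP)\PP)/N  lex  "often"
[6,7] N/NP  lex  "under"
[7,8] NP  lex  "a"
[6,8] N  >  k=7
[5,8] (S\PP)\PP  >  k=6
[2,8] S\PP  <  k=5
[0,8] S  <  k=2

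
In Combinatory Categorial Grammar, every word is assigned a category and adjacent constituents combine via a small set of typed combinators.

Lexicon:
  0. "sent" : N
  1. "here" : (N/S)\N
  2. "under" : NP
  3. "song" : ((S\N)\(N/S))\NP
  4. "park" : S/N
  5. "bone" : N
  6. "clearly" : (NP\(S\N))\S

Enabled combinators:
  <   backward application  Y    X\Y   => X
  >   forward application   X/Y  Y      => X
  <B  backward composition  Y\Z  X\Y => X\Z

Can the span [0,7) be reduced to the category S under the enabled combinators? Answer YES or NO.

NO

N (N/S)\N NP ((S\N)\(N/S))\NP S/N N (NP\(S\N))\S
CKY chart[0,7] = {NP}; S ∉ chart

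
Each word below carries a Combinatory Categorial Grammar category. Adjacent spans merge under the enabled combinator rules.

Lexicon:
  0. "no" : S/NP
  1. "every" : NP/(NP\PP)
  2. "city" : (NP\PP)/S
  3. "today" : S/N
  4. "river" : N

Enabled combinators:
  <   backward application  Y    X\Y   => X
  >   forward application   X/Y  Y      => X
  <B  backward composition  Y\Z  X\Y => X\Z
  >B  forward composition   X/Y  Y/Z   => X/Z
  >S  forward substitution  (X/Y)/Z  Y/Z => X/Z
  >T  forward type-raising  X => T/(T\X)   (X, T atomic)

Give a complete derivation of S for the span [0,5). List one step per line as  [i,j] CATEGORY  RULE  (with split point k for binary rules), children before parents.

[0,5] S   >
  [0,1] "no" : S/NP
  [1,5] NP   >
    [1,2] "every" : NP/(NP\PP)
    [2,5] NP\PP   >
      [2,3] "city" : (NP\PP)/S
      [3,5] S   >
        [3,4] "today" : S/N
        [4,5] "river" : N

[0,1] S/NP  lex  "no"
[1,2] NP/(NP\PP)  lex  "every"
[2,3] (NP\PP)/S  lex  "city"
[3,4] S/N  lex  "today"
[4,5] N  lex  "river"
[3,5] S  >  k=4
[2,5] NP\PP  >  k=3
[1,5] NP  >  k=2
[0,5] S  >  k=1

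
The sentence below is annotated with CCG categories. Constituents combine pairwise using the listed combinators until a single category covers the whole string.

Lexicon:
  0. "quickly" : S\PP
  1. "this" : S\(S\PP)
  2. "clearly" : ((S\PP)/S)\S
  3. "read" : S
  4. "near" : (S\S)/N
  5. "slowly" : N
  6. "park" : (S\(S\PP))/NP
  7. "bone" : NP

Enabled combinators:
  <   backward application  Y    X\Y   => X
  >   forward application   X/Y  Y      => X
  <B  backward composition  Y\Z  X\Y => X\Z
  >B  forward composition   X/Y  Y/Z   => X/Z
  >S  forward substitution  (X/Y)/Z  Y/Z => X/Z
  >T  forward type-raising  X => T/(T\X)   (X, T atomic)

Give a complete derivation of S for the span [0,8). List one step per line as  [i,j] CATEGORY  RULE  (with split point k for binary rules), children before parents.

[0,8] S   <
  [0,6] S\PP   <B
    [0,4] S\PP   >
      [0,3] (S\PP)/S   <
        [0,2] S   <
          [0,1] "quickly" : S\PP
          [1,2] "this" : S\(S\PP)
        [2,3] "clearly" : ((S\PP)/S)\S
      [3,4] "read" : S
    [4,6] S\S   >
      [4,5] "near" : (S\S)/N
      [5,6] "slowly" : N
  [6,8] S\(S\PP)   >
    [6,7] "park" : (S\(S\PP))/NP
    [7,8] "bone" : NP

[0,1] S\PP  lex  "quickly"
[1,2] S\(S\PP)  lex  "this"
[0,2] S  <  k=1
[2,3] ((S\PP)/S)\S  lex  "clearly"
[0,3] (S\PP)/S  <  k=2
[3,4] S  lex  "read"
[0,4] S\PP  >  k=3
[4,5] (S\S)/N  lex  "near"
[5,6] N  lex  "slowly"
[4,6] S\S  >  k=5
[0,6] S\PP  <B  k=4
[6,7] (S\(S\PP))/NP  lex  "park"
[7,8] NP  lex  "bone"
[6,8] S\(S\PP)  >  k=7
[0,8] S  <  k=6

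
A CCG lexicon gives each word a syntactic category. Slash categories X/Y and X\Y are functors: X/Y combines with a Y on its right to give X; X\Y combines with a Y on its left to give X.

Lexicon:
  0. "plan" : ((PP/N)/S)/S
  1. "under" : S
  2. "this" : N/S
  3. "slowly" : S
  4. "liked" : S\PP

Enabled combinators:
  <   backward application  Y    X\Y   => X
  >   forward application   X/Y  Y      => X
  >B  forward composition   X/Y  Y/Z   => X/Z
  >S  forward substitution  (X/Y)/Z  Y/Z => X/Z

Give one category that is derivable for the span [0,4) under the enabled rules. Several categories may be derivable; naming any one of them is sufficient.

PP

[0,5] S   <
  [0,4] PP   >
    [0,3] PP/S   >S
      [0,2] (PP/N)/S   >
        [0,1] "plan" : ((PP/N)/S)/S
        [1,2] "under" : S
      [2,3] "this" : N/S
    [3,4] "slowly" : S
  [4,5] "liked" : S\PP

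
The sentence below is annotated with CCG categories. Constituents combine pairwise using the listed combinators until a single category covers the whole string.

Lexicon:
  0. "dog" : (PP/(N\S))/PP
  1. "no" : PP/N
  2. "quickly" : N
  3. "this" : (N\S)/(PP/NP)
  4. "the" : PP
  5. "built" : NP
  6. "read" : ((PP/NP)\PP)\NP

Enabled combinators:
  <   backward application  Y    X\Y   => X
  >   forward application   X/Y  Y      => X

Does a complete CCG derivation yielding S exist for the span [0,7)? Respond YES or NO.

NO

(PP/(N\S))/PP PP/N N (N\S)/(PP/NP) PP NP ((PP/NP)\PP)\NP
CKY chart[0,7] = {PP}; S ∉ chart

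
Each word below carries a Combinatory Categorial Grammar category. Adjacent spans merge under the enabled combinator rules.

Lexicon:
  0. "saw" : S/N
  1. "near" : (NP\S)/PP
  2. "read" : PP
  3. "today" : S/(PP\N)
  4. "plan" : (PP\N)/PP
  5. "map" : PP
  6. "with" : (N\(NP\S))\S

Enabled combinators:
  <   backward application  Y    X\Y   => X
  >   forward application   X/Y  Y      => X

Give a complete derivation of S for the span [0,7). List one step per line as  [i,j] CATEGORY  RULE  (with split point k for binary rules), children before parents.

[0,7] S   >
  [0,1] "saw" : S/N
  [1,7] N   <
    [1,3] NP\S   >
      [1,2] "near" : (NP\S)/PP
      [2,3] "read" : PP
    [3,7] N\(NP\S)   <
      [3,6] S   >
        [3,4] "today" : S/(PP\N)
        [4,6] PP\N   >
          [4,5] "plan" : (PP\N)/PP
          [5,6] "map" : PP
      [6,7] "with" : (N\(NP\S))\S

[0,1] S/N  lex  "saw"
[1,2] (NP\S)/PP  lex  "near"
[2,3] PP  lex  "read"
[1,3] NP\S  >  k=2
[3,4] S/(PP\N)  lex  "today"
[4,5] (PP\N)/PP  lex  "plan"
[5,6] PP  lex  "map"
[4,6] PP\N  >  k=5
[3,6] S  >  k=4
[6,7] (N\(NP\S))\S  lex  "with"
[3,7] N\(NP\S)  <  k=6
[1,7] N  <  k=3
[0,7] S  >  k=1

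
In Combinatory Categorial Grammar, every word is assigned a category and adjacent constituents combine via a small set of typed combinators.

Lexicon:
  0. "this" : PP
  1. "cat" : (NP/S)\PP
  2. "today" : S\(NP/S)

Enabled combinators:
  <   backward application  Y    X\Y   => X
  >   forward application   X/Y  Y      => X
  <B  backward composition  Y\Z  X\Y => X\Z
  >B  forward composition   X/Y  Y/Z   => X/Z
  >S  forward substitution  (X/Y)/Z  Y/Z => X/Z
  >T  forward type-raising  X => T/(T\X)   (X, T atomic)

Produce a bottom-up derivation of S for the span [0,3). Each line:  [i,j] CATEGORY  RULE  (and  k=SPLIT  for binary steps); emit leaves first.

[0,1] PP  lex  "this"
[1,2] (NP/S)\PP  lex  "cat"
[2,3] S\(NP/S)  lex  "today"
[1,3] S\PP  <B  k=2
[0,3] S  <  k=1

[0,3] S   <
  [0,1] "this" : PP
  [1,3] S\PP   <B
    [1,2] "cat" : (NP/S)\PP
    [2,3] "today" : S\(NP/S)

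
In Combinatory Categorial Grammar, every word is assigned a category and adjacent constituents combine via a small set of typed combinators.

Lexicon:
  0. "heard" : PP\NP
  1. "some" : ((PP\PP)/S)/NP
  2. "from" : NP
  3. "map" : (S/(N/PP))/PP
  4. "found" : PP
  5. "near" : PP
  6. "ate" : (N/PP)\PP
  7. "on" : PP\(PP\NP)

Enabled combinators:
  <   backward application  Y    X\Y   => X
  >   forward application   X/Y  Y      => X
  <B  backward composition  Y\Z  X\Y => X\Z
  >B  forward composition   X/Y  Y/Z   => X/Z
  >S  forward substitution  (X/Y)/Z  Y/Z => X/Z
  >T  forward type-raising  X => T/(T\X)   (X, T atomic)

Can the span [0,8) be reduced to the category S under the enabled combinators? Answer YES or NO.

NO

PP\NP ((PP\PP)/S)/NP NP (S/(N/PP))/PP PP PP (N/PP)\PP PP\(PP\NP)
CKY chart[0,8] = {N/(N\PP), NP/(NP\PP), PP, PP/(PP\PP), S/(S\PP)}; S ∉ chart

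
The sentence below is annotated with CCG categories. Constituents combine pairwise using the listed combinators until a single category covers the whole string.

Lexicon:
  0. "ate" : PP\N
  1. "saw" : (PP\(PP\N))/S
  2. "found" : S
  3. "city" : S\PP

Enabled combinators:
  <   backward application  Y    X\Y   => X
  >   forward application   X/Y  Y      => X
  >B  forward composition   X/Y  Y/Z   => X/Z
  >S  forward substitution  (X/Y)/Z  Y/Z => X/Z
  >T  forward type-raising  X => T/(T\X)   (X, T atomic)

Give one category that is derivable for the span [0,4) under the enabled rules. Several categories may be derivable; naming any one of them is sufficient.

S

[0,4] S   <
  [0,3] PP   <
    [0,1] "ate" : PP\N
    [1,3] PP\(PP\N)   >
      [1,2] "saw" : (PP\(PP\N))/S
      [2,3] "found" : S
  [3,4] "city" : S\PP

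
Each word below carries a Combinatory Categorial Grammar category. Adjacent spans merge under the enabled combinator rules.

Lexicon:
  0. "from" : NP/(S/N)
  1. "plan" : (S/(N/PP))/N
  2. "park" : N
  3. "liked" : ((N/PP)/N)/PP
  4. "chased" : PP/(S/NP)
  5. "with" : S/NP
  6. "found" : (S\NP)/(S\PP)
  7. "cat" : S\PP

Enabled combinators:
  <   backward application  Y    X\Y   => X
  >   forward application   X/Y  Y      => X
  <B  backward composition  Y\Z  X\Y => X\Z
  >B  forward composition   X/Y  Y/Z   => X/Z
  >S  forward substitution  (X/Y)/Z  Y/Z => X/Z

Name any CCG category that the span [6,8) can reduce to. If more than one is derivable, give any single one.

[0,8] S   <
  [0,6] NP   >
    [0,1] "from" : NP/(S/N)
    [1,6] S/N   >B
      [1,3] S/(N/PP)   >
        [1,2] "plan" : (S/(N/PP))/N
        [2,3] "park" : N
      [3,6] (N/PP)/N   >
        [3,4] "liked" : ((N/PP)/N)/PP
        [4,6] PP   >
          [4,5] "chased" : PP/(S/NP)
          [5,6] "with" : S/NP
  [6,8] S\NP   >
    [6,7] "found" : (S\NP)/(S\PP)
    [7,8] "cat" : S\PP

S\NP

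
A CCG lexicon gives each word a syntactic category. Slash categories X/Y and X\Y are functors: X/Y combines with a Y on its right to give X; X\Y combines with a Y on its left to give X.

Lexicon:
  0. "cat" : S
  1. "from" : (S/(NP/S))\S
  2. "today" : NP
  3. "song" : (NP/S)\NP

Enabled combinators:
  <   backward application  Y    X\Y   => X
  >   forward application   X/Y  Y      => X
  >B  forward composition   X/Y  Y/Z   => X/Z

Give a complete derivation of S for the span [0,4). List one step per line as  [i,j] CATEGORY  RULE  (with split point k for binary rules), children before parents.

[0,1] S  lex  "cat"
[1,2] (S/(NP/S))\S  lex  "from"
[0,2] S/(NP/S)  <  k=1
[2,3] NP  lex  "today"
[3,4] (NP/S)\NP  lex  "song"
[2,4] NP/S  <  k=3
[0,4] S  >  k=2

[0,4] S   >
  [0,2] S/(NP/S)   <
    [0,1] "cat" : S
    [1,2] "from" : (S/(NP/S))\S
  [2,4] NP/S   <
    [2,3] "today" : NP
    [3,4] "song" : (NP/S)\NP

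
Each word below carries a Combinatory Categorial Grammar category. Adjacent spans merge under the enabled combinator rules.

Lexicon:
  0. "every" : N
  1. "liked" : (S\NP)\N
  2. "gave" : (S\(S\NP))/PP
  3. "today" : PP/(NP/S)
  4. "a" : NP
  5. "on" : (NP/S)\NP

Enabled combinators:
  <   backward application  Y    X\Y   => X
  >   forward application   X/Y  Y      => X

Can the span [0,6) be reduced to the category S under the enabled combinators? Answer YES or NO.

[0,6] S   <
  [0,2] S\NP   <
    [0,1] "every" : N
    [1,2] "liked" : (S\NP)\N
  [2,6] S\(S\NP)   >
    [2,3] "gave" : (S\(S\NP))/PP
    [3,6] PP   >
      [3,4] "today" : PP/(NP/S)
      [4,6] NP/S   <
        [4,5] "a" : NP
        [5,6] "on" : (NP/S)\NP

YES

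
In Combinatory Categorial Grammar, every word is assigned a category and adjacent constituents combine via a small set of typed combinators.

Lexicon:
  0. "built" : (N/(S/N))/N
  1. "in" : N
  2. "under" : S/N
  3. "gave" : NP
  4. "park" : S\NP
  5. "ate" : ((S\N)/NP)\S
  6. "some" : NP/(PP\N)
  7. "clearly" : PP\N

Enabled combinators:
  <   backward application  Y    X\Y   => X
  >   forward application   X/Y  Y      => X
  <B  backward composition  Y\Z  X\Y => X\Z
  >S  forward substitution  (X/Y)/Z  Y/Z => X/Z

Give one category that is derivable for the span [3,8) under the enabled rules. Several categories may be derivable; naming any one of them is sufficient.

[0,8] S   <
  [0,3] N   >
    [0,2] N/(S/N)   >
      [0,1] "built" : (N/(S/N))/N
      [1,2] "in" : N
    [2,3] "under" : S/N
  [3,8] S\N   >
    [3,6] (S\N)/NP   <
      [3,5] S   <
        [3,4] "gave" : NP
        [4,5] "park" : S\NP
      [5,6] "ate" : ((S\N)/NP)\S
    [6,8] NP   >
      [6,7] "some" : NP/(PP\N)
      [7,8] "clearly" : PP\N

S\N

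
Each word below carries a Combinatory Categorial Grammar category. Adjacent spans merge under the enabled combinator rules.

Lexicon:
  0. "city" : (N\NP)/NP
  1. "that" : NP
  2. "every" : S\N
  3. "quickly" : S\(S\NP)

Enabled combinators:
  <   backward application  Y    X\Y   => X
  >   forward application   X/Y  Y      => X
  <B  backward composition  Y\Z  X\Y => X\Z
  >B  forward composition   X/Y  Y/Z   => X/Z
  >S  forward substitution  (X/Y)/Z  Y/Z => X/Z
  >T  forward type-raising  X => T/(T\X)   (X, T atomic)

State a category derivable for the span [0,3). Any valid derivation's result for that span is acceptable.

[0,4] S   <
  [0,3] S\NP   <B
    [0,2] N\NP   >
      [0,1] "city" : (N\NP)/NP
      [1,2] "that" : NP
    [2,3] "every" : S\N
  [3,4] "quickly" : S\(S\NP)

S\NP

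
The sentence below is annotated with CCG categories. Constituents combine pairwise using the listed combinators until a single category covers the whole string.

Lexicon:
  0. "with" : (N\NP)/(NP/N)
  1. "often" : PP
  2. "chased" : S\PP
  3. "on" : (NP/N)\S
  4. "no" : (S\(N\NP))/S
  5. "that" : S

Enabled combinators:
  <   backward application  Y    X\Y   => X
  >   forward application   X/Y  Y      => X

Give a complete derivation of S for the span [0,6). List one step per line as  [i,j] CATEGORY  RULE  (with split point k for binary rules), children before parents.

[0,1] (N\NP)/(NP/N)  lex  "with"
[1,2] PP  lex  "often"
[2,3] S\PP  lex  "chased"
[1,3] S  <  k=2
[3,4] (NP/N)\S  lex  "on"
[1,4] NP/N  <  k=3
[0,4] N\NP  >  k=1
[4,5] (S\(N\NP))/S  lex  "no"
[5,6] S  lex  "that"
[4,6] S\(N\NP)  >  k=5
[0,6] S  <  k=4

[0,6] S   <
  [0,4] N\NP   >
    [0,1] "with" : (N\NP)/(NP/N)
    [1,4] NP/N   <
      [1,3] S   <
        [1,2] "often" : PP
        [2,3] "chased" : S\PP
      [3,4] "on" : (NP/N)\S
  [4,6] S\(N\NP)   >
    [4,5] "no" : (S\(N\NP))/S
    [5,6] "that" : S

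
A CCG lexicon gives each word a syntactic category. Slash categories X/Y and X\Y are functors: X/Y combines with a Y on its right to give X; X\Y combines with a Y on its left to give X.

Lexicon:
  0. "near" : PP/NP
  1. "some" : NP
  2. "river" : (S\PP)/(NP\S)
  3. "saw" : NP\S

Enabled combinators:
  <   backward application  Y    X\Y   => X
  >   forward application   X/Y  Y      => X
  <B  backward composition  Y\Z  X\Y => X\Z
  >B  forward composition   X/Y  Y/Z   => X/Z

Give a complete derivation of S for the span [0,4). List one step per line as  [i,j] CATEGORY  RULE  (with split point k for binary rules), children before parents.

[0,4] S   <
  [0,2] PP   >
    [0,1] "near" : PP/NP
    [1,2] "some" : NP
  [2,4] S\PP   >
    [2,3] "river" : (S\PP)/(NP\S)
    [3,4] "saw" : NP\S

[0,1] PP/NP  lex  "near"
[1,2] NP  lex  "some"
[0,2] PP  >  k=1
[2,3] (S\PP)/(NP\S)  lex  "river"
[3,4] NP\S  lex  "saw"
[2,4] S\PP  >  k=3
[0,4] S  <  k=2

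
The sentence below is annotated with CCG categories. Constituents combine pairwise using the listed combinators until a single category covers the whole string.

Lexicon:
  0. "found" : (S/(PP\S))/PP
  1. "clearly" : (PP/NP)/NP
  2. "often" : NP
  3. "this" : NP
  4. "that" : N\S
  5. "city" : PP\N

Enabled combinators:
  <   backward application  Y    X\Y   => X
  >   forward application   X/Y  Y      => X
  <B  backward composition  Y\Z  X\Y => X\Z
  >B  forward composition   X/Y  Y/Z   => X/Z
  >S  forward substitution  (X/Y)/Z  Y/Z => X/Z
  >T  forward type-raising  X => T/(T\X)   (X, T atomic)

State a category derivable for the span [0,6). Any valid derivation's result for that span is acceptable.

S

[0,6] S   >
  [0,4] S/(PP\S)   >
    [0,1] "found" : (S/(PP\S))/PP
    [1,4] PP   >
      [1,3] PP/NP   >
        [1,2] "clearly" : (PP/NP)/NP
        [2,3] "often" : NP
      [3,4] "this" : NP
  [4,6] PP\S   <B
    [4,5] "that" : N\S
    [5,6] "city" : PP\N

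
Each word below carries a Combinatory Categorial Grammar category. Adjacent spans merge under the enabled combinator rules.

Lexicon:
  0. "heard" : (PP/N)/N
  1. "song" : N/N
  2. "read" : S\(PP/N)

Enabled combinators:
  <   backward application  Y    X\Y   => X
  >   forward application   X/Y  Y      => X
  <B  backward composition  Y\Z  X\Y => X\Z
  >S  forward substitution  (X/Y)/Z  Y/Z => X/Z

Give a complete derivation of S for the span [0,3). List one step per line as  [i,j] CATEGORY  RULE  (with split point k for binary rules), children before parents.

[0,1] (PP/N)/N  lex  "heard"
[1,2] N/N  lex  "song"
[0,2] PP/N  >S  k=1
[2,3] S\(PP/N)  lex  "read"
[0,3] S  <  k=2

[0,3] S   <
  [0,2] PP/N   >S
    [0,1] "heard" : (PP/N)/N
    [1,2] "song" : N/N
  [2,3] "read" : S\(PP/N)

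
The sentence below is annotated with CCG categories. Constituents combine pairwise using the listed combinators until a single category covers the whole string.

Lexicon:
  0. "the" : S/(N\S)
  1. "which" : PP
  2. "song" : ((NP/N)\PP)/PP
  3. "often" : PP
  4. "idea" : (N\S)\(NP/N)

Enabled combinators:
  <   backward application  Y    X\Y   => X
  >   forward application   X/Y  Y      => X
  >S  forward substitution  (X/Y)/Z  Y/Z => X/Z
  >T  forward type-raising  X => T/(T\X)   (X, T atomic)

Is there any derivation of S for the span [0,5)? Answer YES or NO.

YES

[0,5] S   >
  [0,1] "the" : S/(N\S)
  [1,5] N\S   <
    [1,4] NP/N   <
      [1,2] "which" : PP
      [2,4] (NP/N)\PP   >
        [2,3] "song" : ((NP/N)\PP)/PP
        [3,4] "often" : PP
    [4,5] "idea" : (N\S)\(NP/N)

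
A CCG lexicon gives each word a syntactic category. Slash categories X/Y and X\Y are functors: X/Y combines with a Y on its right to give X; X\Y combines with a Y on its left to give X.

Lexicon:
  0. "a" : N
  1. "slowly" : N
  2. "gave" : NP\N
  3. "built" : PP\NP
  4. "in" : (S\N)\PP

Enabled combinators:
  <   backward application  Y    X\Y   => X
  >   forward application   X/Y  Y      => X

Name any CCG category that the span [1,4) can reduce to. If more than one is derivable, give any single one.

[0,5] S   <
  [0,1] "a" : N
  [1,5] S\N   <
    [1,4] PP   <
      [1,3] NP   <
        [1,2] "slowly" : N
        [2,3] "gave" : NP\N
      [3,4] "built" : PP\NP
    [4,5] "in" : (S\N)\PP

PP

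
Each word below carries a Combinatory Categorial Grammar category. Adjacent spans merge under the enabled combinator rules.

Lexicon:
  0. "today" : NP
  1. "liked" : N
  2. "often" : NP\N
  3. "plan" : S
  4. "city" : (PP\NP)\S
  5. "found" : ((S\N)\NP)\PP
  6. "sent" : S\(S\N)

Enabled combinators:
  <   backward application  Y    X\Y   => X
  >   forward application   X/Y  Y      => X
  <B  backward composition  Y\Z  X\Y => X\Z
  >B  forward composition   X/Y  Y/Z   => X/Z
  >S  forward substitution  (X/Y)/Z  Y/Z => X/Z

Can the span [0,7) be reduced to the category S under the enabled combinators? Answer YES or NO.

[0,7] S   <
  [0,1] "today" : NP
  [1,7] S\NP   <B
    [1,6] (S\N)\NP   <
      [1,5] PP   <
        [1,2] "liked" : N
        [2,5] PP\N   <B
          [2,3] "often" : NP\N
          [3,5] PP\NP   <
            [3,4] "plan" : S
            [4,5] "city" : (PP\NP)\S
      [5,6] "found" : ((S\N)\NP)\PP
    [6,7] "sent" : S\(S\N)

YES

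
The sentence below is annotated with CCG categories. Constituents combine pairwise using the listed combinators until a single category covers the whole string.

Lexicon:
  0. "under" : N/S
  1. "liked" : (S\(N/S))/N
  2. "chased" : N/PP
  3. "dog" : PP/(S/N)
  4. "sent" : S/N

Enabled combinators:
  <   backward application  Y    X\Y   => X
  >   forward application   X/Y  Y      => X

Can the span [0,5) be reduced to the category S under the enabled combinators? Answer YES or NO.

[0,5] S   <
  [0,1] "under" : N/S
  [1,5] S\(N/S)   >
    [1,2] "liked" : (S\(N/S))/N
    [2,5] N   >
      [2,3] "chased" : N/PP
      [3,5] PP   >
        [3,4] "dog" : PP/(S/N)
        [4,5] "sent" : S/N

YES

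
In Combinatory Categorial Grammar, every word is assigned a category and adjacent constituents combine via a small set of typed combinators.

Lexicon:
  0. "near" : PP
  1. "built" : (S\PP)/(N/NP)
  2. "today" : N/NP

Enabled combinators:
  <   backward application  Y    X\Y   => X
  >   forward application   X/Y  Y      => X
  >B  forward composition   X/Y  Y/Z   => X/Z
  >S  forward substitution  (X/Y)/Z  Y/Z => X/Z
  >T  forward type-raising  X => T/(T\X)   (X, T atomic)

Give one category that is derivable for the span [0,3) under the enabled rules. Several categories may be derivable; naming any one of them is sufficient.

S

[0,3] S   >
  [0,1] S/(S\PP)   >T
    [0,1] "near" : PP
  [1,3] S\PP   >
    [1,2] "built" : (S\PP)/(N/NP)
    [2,3] "today" : N/NP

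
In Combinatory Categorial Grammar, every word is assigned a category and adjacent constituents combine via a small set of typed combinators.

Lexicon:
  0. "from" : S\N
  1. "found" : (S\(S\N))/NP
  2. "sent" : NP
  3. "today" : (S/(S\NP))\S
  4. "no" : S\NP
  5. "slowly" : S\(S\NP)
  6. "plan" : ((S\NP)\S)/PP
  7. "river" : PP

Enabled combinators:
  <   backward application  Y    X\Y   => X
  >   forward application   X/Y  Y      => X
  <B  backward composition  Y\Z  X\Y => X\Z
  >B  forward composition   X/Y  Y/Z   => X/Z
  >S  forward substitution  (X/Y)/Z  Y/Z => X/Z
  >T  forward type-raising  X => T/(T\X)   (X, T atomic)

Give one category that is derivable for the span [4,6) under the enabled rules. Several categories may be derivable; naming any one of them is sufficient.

S

[0,8] S   >
  [0,4] S/(S\NP)   <
    [0,3] S   <
      [0,1] "from" : S\N
      [1,3] S\(S\N)   >
        [1,2] "found" : (S\(S\N))/NP
        [2,3] "sent" : NP
    [3,4] "today" : (S/(S\NP))\S
  [4,8] S\NP   <
    [4,6] S   <
      [4,5] "no" : S\NP
      [5,6] "slowly" : S\(S\NP)
    [6,8] (S\NP)\S   >
      [6,7] "plan" : ((S\NP)\S)/PP
      [7,8] "river" : PP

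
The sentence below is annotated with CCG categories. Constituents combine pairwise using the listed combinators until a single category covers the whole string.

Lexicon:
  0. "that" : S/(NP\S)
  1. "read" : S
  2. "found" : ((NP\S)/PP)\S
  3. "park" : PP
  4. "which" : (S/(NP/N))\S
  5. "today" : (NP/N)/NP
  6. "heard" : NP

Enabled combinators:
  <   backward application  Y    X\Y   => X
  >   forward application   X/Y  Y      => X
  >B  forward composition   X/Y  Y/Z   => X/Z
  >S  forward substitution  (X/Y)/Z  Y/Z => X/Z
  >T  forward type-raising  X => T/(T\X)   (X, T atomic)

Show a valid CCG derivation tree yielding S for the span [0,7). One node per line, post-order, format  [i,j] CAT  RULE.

[0,7] S   >
  [0,5] S/(NP/N)   <
    [0,4] S   >
      [0,1] "that" : S/(NP\S)
      [1,4] NP\S   >
        [1,3] (NP\S)/PP   <
          [1,2] "read" : S
          [2,3] "found" : ((NP\S)/PP)\S
        [3,4] "park" : PP
    [4,5] "which" : (S/(NP/N))\S
  [5,7] NP/N   >
    [5,6] "today" : (NP/N)/NP
    [6,7] "heard" : NP

[0,1] S/(NP\S)  lex  "that"
[1,2] S  lex  "read"
[2,3] ((NP\S)/PP)\S  lex  "found"
[1,3] (NP\S)/PP  <  k=2
[3,4] PP  lex  "park"
[1,4] NP\S  >  k=3
[0,4] S  >  k=1
[4,5] (S/(NP/N))\S  lex  "which"
[0,5] S/(NP/N)  <  k=4
[5,6] (NP/N)/NP  lex  "today"
[6,7] NP  lex  "heard"
[5,7] NP/N  >  k=6
[0,7] S  >  k=5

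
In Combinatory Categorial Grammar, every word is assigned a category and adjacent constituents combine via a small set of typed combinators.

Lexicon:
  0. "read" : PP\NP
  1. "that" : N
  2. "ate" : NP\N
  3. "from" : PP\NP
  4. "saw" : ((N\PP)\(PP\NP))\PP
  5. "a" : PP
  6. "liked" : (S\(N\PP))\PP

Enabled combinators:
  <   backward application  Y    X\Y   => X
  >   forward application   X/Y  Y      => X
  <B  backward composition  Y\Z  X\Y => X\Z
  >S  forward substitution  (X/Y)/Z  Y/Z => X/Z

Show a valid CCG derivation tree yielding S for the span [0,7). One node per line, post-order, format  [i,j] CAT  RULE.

[0,1] PP\NP  lex  "read"
[1,2] N  lex  "that"
[2,3] NP\N  lex  "ate"
[1,3] NP  <  k=2
[3,4] PP\NP  lex  "from"
[1,4] PP  <  k=3
[4,5] ((N\PP)\(PP\NP))\PP  lex  "saw"
[1,5] (N\PP)\(PP\NP)  <  k=4
[0,5] N\PP  <  k=1
[5,6] PP  lex  "a"
[6,7] (S\(N\PP))\PP  lex  "liked"
[5,7] S\(N\PP)  <  k=6
[0,7] S  <  k=5

[0,7] S   <
  [0,5] N\PP   <
    [0,1] "read" : PP\NP
    [1,5] (N\PP)\(PP\NP)   <
      [1,4] PP   <
        [1,3] NP   <
          [1,2] "that" : N
          [2,3] "ate" : NP\N
        [3,4] "from" : PP\NP
      [4,5] "saw" : ((N\PP)\(PP\NP))\PP
  [5,7] S\(N\PP)   <
    [5,6] "a" : PP
    [6,7] "liked" : (S\(N\PP))\PP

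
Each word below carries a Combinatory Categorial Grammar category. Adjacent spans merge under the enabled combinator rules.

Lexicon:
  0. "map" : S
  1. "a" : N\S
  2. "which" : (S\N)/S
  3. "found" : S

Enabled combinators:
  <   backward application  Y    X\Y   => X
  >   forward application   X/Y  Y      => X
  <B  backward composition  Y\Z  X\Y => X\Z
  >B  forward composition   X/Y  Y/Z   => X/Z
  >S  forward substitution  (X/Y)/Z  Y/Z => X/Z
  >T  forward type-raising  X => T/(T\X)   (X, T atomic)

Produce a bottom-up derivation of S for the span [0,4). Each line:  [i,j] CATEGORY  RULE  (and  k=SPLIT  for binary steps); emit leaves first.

[0,1] S  lex  "map"
[0,1] N/(N\S)  >T
[1,2] N\S  lex  "a"
[0,2] N  >  k=1
[2,3] (S\N)/S  lex  "which"
[3,4] S  lex  "found"
[2,4] S\N  >  k=3
[0,4] S  <  k=2

[0,4] S   <
  [0,2] N   >
    [0,1] N/(N\S)   >T
      [0,1] "map" : S
    [1,2] "a" : N\S
  [2,4] S\N   >
    [2,3] "which" : (S\N)/S
    [3,4] "found" : S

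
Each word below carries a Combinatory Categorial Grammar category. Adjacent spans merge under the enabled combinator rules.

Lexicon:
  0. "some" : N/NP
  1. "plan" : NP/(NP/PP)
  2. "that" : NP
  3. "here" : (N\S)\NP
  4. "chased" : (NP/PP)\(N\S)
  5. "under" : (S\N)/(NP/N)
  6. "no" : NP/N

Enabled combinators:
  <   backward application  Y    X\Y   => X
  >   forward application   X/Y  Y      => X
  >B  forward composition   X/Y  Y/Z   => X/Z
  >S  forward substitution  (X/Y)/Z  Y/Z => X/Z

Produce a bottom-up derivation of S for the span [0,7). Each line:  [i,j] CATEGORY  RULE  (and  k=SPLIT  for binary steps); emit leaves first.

[0,1] N/NP  lex  "some"
[1,2] NP/(NP/PP)  lex  "plan"
[2,3] NP  lex  "that"
[3,4] (N\S)\NP  lex  "here"
[2,4] N\S  <  k=3
[4,5] (NP/PP)\(N\S)  lex  "chased"
[2,5] NP/PP  <  k=4
[1,5] NP  >  k=2
[0,5] N  >  k=1
[5,6] (S\N)/(NP/N)  lex  "under"
[6,7] NP/N  lex  "no"
[5,7] S\N  >  k=6
[0,7] S  <  k=5

[0,7] S   <
  [0,5] N   >
    [0,1] "some" : N/NP
    [1,5] NP   >
      [1,2] "plan" : NP/(NP/PP)
      [2,5] NP/PP   <
        [2,4] N\S   <
          [2,3] "that" : NP
          [3,4] "here" : (N\S)\NP
        [4,5] "chased" : (NP/PP)\(N\S)
  [5,7] S\N   >
    [5,6] "under" : (S\N)/(NP/N)
    [6,7] "no" : NP/N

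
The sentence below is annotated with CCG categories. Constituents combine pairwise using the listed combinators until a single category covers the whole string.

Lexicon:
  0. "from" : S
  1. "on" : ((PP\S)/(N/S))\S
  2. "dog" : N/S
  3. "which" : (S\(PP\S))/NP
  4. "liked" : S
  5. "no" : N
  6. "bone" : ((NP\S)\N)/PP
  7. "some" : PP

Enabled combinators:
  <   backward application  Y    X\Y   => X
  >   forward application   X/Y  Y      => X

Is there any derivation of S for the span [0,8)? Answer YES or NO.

[0,8] S   <
  [0,3] PP\S   >
    [0,2] (PP\S)/(N/S)   <
      [0,1] "from" : S
      [1,2] "on" : ((PP\S)/(N/S))\S
    [2,3] "dog" : N/S
  [3,8] S\(PP\S)   >
    [3,4] "which" : (S\(PP\S))/NP
    [4,8] NP   <
      [4,5] "liked" : S
      [5,8] NP\S   <
        [5,6] "no" : N
        [6,8] (NP\S)\N   >
          [6,7] "bone" : ((NP\S)\N)/PP
          [7,8] "some" : PP

YES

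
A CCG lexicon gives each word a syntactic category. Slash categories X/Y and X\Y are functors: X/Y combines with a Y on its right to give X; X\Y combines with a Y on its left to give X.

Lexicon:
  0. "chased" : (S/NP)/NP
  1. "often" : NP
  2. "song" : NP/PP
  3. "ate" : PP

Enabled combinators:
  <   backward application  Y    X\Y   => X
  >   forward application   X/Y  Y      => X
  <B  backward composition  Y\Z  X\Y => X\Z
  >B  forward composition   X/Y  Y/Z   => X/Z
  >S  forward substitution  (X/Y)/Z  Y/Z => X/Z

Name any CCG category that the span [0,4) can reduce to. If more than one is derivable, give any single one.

S

[0,4] S   >
  [0,2] S/NP   >
    [0,1] "chased" : (S/NP)/NP
    [1,2] "often" : NP
  [2,4] NP   >
    [2,3] "song" : NP/PP
    [3,4] "ate" : PP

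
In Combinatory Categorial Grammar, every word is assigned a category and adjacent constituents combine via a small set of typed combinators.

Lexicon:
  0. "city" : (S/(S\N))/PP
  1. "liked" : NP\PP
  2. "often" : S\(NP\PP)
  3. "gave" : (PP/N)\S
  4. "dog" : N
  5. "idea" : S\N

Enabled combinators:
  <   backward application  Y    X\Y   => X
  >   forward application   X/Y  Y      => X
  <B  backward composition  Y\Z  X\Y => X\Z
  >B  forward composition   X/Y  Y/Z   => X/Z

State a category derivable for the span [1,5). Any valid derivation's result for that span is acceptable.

PP

[0,6] S   >
  [0,5] S/(S\N)   >
    [0,1] "city" : (S/(S\N))/PP
    [1,5] PP   >
      [1,4] PP/N   <
        [1,3] S   <
          [1,2] "liked" : NP\PP
          [2,3] "often" : S\(NP\PP)
        [3,4] "gave" : (PP/N)\S
      [4,5] "dog" : N
  [5,6] "idea" : S\N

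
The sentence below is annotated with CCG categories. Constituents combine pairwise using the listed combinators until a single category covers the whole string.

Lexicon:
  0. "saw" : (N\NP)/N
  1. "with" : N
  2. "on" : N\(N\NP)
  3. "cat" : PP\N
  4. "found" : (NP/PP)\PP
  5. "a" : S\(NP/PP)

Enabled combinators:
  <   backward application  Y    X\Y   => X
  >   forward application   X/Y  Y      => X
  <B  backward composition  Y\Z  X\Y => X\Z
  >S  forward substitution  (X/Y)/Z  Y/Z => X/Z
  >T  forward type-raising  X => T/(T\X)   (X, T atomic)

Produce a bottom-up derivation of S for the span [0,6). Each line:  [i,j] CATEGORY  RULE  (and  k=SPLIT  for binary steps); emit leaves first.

[0,1] (N\NP)/N  lex  "saw"
[1,2] N  lex  "with"
[0,2] N\NP  >  k=1
[2,3] N\(N\NP)  lex  "on"
[0,3] N  <  k=2
[3,4] PP\N  lex  "cat"
[4,5] (NP/PP)\PP  lex  "found"
[5,6] S\(NP/PP)  lex  "a"
[4,6] S\PP  <B  k=5
[3,6] S\N  <B  k=4
[0,6] S  <  k=3

[0,6] S   <
  [0,3] N   <
    [0,2] N\NP   >
      [0,1] "saw" : (N\NP)/N
      [1,2] "with" : N
    [2,3] "on" : N\(N\NP)
  [3,6] S\N   <B
    [3,4] "cat" : PP\N
    [4,6] S\PP   <B
      [4,5] "found" : (NP/PP)\PP
      [5,6] "a" : S\(NP/PP)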